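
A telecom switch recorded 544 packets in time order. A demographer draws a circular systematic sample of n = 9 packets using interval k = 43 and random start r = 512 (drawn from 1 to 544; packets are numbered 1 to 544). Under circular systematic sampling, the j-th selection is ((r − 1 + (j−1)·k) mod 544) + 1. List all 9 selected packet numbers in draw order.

512, 11, 54, 97, 140, 183, 226, 269, 312

Selection 1: 512
Selection 2: 512 + 43 = 555 → 555 − 544 = 11
Selection 3: 11 + 43 = 54
Selection 4: 54 + 43 = 97
Selection 5: 97 + 43 = 140
Selection 6: 140 + 43 = 183
Selection 7: 183 + 43 = 226
Selection 8: 226 + 43 = 269
Selection 9: 269 + 43 = 312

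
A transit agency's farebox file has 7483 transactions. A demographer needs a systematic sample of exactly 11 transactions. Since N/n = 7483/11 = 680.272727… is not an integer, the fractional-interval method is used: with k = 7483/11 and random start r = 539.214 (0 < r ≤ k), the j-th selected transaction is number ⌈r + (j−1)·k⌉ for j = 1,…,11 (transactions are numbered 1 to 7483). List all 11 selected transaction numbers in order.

540, 1220, 1900, 2581, 3261, 3941, 4621, 5302, 5982, 6662, 7342

j=1: r + 0k = 539.214 → ⌈·⌉ = 540
j=2: r + 1k = 1219.486727… → ⌈·⌉ = 1220
j=3: r + 2k = 1899.759454… → ⌈·⌉ = 1900
j=4: r + 3k = 2580.032181… → ⌈·⌉ = 2581
j=5: r + 4k = 3260.304909… → ⌈·⌉ = 3261
j=6: r + 5k = 3940.577636… → ⌈·⌉ = 3941
j=7: r + 6k = 4620.850363… → ⌈·⌉ = 4621
j=8: r + 7k = 5301.123090… → ⌈·⌉ = 5302
j=9: r + 8k = 5981.395818… → ⌈·⌉ = 5982
j=10: r + 9k = 6661.668545… → ⌈·⌉ = 6662
j=11: r + 10k = 7341.941272… → ⌈·⌉ = 7342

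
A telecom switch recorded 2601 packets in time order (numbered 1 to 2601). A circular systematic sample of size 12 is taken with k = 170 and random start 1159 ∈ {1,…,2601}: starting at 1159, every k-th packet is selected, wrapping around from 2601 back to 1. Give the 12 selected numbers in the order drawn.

Selection 1: 1159
Selection 2: 1159 + 170 = 1329
Selection 3: 1329 + 170 = 1499
Selection 4: 1499 + 170 = 1669
Selection 5: 1669 + 170 = 1839
Selection 6: 1839 + 170 = 2009
Selection 7: 2009 + 170 = 2179
Selection 8: 2179 + 170 = 2349
Selection 9: 2349 + 170 = 2519
Selection 10: 2519 + 170 = 2689 → 2689 − 2601 = 88
Selection 11: 88 + 170 = 258
Selection 12: 258 + 170 = 428

1159, 1329, 1499, 1669, 1839, 2009, 2179, 2349, 2519, 88, 258, 428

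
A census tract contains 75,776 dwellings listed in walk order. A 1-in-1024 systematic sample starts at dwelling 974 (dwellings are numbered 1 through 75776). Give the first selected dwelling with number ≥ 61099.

61390

k = 1024
Steps past start: ⌈(61099 − 974)/1024⌉ = ⌈60125/1024⌉ = 59
Selected dwelling: 974 + 59×1024 = 61390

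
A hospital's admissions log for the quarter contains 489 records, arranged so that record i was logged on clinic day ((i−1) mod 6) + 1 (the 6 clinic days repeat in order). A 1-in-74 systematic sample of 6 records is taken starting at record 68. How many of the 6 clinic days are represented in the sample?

Consecutive selections differ by k = 74, so their clinic day numbers differ by 74 mod 6 = 2.
gcd(74, 6) = 2, so the sample visits 6/2 = 3 distinct residues mod 6.
Start 68 is clinic day 2; the clinic days hit are 2, 4, 6.

3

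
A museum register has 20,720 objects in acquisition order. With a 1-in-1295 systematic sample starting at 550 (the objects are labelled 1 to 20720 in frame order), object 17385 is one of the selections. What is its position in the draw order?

k = 1295
position = (17385 − 550)/1295 + 1 = 16835/1295 + 1 = 13 + 1 = 14

14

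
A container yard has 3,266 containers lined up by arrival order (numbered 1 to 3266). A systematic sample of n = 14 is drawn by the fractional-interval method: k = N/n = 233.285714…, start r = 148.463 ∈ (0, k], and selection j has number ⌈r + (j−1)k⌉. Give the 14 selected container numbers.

j=1: r + 0k = 148.463 → ⌈·⌉ = 149
j=2: r + 1k = 381.748714… → ⌈·⌉ = 382
j=3: r + 2k = 615.034428… → ⌈·⌉ = 616
j=4: r + 3k = 848.320142… → ⌈·⌉ = 849
j=5: r + 4k = 1081.605857… → ⌈·⌉ = 1082
j=6: r + 5k = 1314.891571… → ⌈·⌉ = 1315
j=7: r + 6k = 1548.177285… → ⌈·⌉ = 1549
j=8: r + 7k = 1781.463 → ⌈·⌉ = 1782
j=9: r + 8k = 2014.748714… → ⌈·⌉ = 2015
j=10: r + 9k = 2248.034428… → ⌈·⌉ = 2249
j=11: r + 10k = 2481.320142… → ⌈·⌉ = 2482
j=12: r + 11k = 2714.605857… → ⌈·⌉ = 2715
j=13: r + 12k = 2947.891571… → ⌈·⌉ = 2948
j=14: r + 13k = 3181.177285… → ⌈·⌉ = 3182

149, 382, 616, 849, 1082, 1315, 1549, 1782, 2015, 2249, 2482, 2715, 2948, 3182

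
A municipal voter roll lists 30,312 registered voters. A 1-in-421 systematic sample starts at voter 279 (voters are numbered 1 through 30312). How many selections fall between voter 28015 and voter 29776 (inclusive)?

5

k = 421
First selection ≥ 28015: 279 + ⌈(28015−279)/421⌉·421 = 279 + 66×421 = 28065
Last selection ≤ 29776: 279 + ⌊(29776−279)/421⌋·421 = 279 + 70×421 = 29749
Count = 70 − 66 + 1 = 5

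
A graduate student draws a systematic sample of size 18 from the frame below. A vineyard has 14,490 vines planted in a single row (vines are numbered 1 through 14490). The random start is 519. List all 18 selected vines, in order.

519, 1324, 2129, 2934, 3739, 4544, 5349, 6154, 6959, 7764, 8569, 9374, 10179, 10984, 11789, 12594, 13399, 14204

k = N/n = 14490/18 = 805
vine 1: 519
vine 2: 519 + 805 = 1324
vine 3: 1324 + 805 = 2129
vine 4: 2129 + 805 = 2934
vine 5: 2934 + 805 = 3739
vine 6: 3739 + 805 = 4544
vine 7: 4544 + 805 = 5349
vine 8: 5349 + 805 = 6154
vine 9: 6154 + 805 = 6959
vine 10: 6959 + 805 = 7764
vine 11: 7764 + 805 = 8569
vine 12: 8569 + 805 = 9374
vine 13: 9374 + 805 = 10179
vine 14: 10179 + 805 = 10984
vine 15: 10984 + 805 = 11789
vine 16: 11789 + 805 = 12594
vine 17: 12594 + 805 = 13399
vine 18: 13399 + 805 = 14204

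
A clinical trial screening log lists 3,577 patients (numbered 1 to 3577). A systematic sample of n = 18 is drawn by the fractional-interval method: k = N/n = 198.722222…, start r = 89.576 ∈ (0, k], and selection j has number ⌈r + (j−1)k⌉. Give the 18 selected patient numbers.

j=1: r + 0k = 89.576 → ⌈·⌉ = 90
j=2: r + 1k = 288.298222… → ⌈·⌉ = 289
j=3: r + 2k = 487.020444… → ⌈·⌉ = 488
j=4: r + 3k = 685.742666… → ⌈·⌉ = 686
j=5: r + 4k = 884.464888… → ⌈·⌉ = 885
j=6: r + 5k = 1083.187111… → ⌈·⌉ = 1084
j=7: r + 6k = 1281.909333… → ⌈·⌉ = 1282
j=8: r + 7k = 1480.631555… → ⌈·⌉ = 1481
j=9: r + 8k = 1679.353777… → ⌈·⌉ = 1680
j=10: r + 9k = 1878.076 → ⌈·⌉ = 1879
j=11: r + 10k = 2076.798222… → ⌈·⌉ = 2077
j=12: r + 11k = 2275.520444… → ⌈·⌉ = 2276
j=13: r + 12k = 2474.242666… → ⌈·⌉ = 2475
j=14: r + 13k = 2672.964888… → ⌈·⌉ = 2673
j=15: r + 14k = 2871.687111… → ⌈·⌉ = 2872
j=16: r + 15k = 3070.409333… → ⌈·⌉ = 3071
j=17: r + 16k = 3269.131555… → ⌈·⌉ = 3270
j=18: r + 17k = 3467.853777… → ⌈·⌉ = 3468

90, 289, 488, 686, 885, 1084, 1282, 1481, 1680, 1879, 2077, 2276, 2475, 2673, 2872, 3071, 3270, 3468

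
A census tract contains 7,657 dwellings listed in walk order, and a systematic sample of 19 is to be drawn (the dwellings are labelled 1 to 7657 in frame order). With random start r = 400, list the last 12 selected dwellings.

k = N/n = 7657/19 = 403
8th selection = 400 + 7×403 = 3221
9th: 3221 + 403 = 3624
10th: 3624 + 403 = 4027
11th: 4027 + 403 = 4430
12th: 4430 + 403 = 4833
13th: 4833 + 403 = 5236
14th: 5236 + 403 = 5639
15th: 5639 + 403 = 6042
16th: 6042 + 403 = 6445
17th: 6445 + 403 = 6848
18th: 6848 + 403 = 7251
19th: 7251 + 403 = 7654

3221, 3624, 4027, 4430, 4833, 5236, 5639, 6042, 6445, 6848, 7251, 7654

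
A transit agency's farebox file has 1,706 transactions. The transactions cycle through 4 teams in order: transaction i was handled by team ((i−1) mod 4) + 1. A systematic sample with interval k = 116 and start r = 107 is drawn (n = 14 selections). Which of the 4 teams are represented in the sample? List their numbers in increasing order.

3

Consecutive selections differ by k = 116, so their team numbers differ by 116 mod 4 = 0.
gcd(116, 4) = 4, so the sample visits 4/4 = 1 distinct residues mod 4.
Start 107 is team 3; the teams hit are 3.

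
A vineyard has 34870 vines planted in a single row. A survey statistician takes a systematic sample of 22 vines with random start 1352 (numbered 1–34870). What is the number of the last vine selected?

k = 34870/22 = 1585
22nd selection = r + (22−1)·k = 1352 + 21×1585 = 1352 + 33285 = 34637

34637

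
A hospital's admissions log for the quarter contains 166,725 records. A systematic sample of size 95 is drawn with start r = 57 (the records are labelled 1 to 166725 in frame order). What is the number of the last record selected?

165027

k = 166725/95 = 1755
95th selection = r + (95−1)·k = 57 + 94×1755 = 57 + 164970 = 165027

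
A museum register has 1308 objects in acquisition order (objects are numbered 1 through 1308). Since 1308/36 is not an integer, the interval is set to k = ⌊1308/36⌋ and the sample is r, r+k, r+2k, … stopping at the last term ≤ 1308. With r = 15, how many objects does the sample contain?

k = ⌊1308/36⌋ = 36
Achieved size = ⌊(1308 − 15)/36⌋ + 1 = ⌊1293/36⌋ + 1 = 35 + 1 = 36
(last selection: 15 + 35×36 = 1275 ≤ 1308; next would be 1311 > 1308)

36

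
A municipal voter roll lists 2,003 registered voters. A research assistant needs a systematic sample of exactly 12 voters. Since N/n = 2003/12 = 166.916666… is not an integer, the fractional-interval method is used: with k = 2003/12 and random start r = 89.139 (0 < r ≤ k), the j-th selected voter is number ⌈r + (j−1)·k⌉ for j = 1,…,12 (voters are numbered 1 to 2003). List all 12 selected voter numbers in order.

j=1: r + 0k = 89.139 → ⌈·⌉ = 90
j=2: r + 1k = 256.055666… → ⌈·⌉ = 257
j=3: r + 2k = 422.972333… → ⌈·⌉ = 423
j=4: r + 3k = 589.889 → ⌈·⌉ = 590
j=5: r + 4k = 756.805666… → ⌈·⌉ = 757
j=6: r + 5k = 923.722333… → ⌈·⌉ = 924
j=7: r + 6k = 1090.639 → ⌈·⌉ = 1091
j=8: r + 7k = 1257.555666… → ⌈·⌉ = 1258
j=9: r + 8k = 1424.472333… → ⌈·⌉ = 1425
j=10: r + 9k = 1591.389 → ⌈·⌉ = 1592
j=11: r + 10k = 1758.305666… → ⌈·⌉ = 1759
j=12: r + 11k = 1925.222333… → ⌈·⌉ = 1926

90, 257, 423, 590, 757, 924, 1091, 1258, 1425, 1592, 1759, 1926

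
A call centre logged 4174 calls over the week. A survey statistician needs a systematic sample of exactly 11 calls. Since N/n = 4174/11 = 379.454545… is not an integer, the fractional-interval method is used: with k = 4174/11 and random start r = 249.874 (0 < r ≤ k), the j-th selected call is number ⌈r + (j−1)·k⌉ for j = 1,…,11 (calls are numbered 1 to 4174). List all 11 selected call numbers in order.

j=1: r + 0k = 249.874 → ⌈·⌉ = 250
j=2: r + 1k = 629.328545… → ⌈·⌉ = 630
j=3: r + 2k = 1008.783090… → ⌈·⌉ = 1009
j=4: r + 3k = 1388.237636… → ⌈·⌉ = 1389
j=5: r + 4k = 1767.692181… → ⌈·⌉ = 1768
j=6: r + 5k = 2147.146727… → ⌈·⌉ = 2148
j=7: r + 6k = 2526.601272… → ⌈·⌉ = 2527
j=8: r + 7k = 2906.055818… → ⌈·⌉ = 2907
j=9: r + 8k = 3285.510363… → ⌈·⌉ = 3286
j=10: r + 9k = 3664.964909… → ⌈·⌉ = 3665
j=11: r + 10k = 4044.419454… → ⌈·⌉ = 4045

250, 630, 1009, 1389, 1768, 2148, 2527, 2907, 3286, 3665, 4045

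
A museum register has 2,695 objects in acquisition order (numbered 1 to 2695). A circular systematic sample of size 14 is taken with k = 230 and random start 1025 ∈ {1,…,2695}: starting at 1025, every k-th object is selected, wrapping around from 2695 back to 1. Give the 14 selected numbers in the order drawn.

Selection 1: 1025
Selection 2: 1025 + 230 = 1255
Selection 3: 1255 + 230 = 1485
Selection 4: 1485 + 230 = 1715
Selection 5: 1715 + 230 = 1945
Selection 6: 1945 + 230 = 2175
Selection 7: 2175 + 230 = 2405
Selection 8: 2405 + 230 = 2635
Selection 9: 2635 + 230 = 2865 → 2865 − 2695 = 170
Selection 10: 170 + 230 = 400
Selection 11: 400 + 230 = 630
Selection 12: 630 + 230 = 860
Selection 13: 860 + 230 = 1090
Selection 14: 1090 + 230 = 1320

1025, 1255, 1485, 1715, 1945, 2175, 2405, 2635, 170, 400, 630, 860, 1090, 1320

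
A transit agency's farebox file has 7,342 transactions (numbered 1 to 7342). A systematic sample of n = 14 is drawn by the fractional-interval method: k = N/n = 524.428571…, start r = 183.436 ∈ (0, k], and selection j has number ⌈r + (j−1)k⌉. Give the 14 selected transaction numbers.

j=1: r + 0k = 183.436 → ⌈·⌉ = 184
j=2: r + 1k = 707.864571… → ⌈·⌉ = 708
j=3: r + 2k = 1232.293142… → ⌈·⌉ = 1233
j=4: r + 3k = 1756.721714… → ⌈·⌉ = 1757
j=5: r + 4k = 2281.150285… → ⌈·⌉ = 2282
j=6: r + 5k = 2805.578857… → ⌈·⌉ = 2806
j=7: r + 6k = 3330.007428… → ⌈·⌉ = 3331
j=8: r + 7k = 3854.436 → ⌈·⌉ = 3855
j=9: r + 8k = 4378.864571… → ⌈·⌉ = 4379
j=10: r + 9k = 4903.293142… → ⌈·⌉ = 4904
j=11: r + 10k = 5427.721714… → ⌈·⌉ = 5428
j=12: r + 11k = 5952.150285… → ⌈·⌉ = 5953
j=13: r + 12k = 6476.578857… → ⌈·⌉ = 6477
j=14: r + 13k = 7001.007428… → ⌈·⌉ = 7002

184, 708, 1233, 1757, 2282, 2806, 3331, 3855, 4379, 4904, 5428, 5953, 6477, 7002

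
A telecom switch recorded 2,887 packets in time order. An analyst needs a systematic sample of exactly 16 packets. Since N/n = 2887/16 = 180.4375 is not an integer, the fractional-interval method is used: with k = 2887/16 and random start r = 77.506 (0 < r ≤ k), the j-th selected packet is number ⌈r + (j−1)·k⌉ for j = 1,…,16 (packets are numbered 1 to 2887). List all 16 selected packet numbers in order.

j=1: r + 0k = 77.506 → ⌈·⌉ = 78
j=2: r + 1k = 257.9435 → ⌈·⌉ = 258
j=3: r + 2k = 438.381 → ⌈·⌉ = 439
j=4: r + 3k = 618.8185 → ⌈·⌉ = 619
j=5: r + 4k = 799.256 → ⌈·⌉ = 800
j=6: r + 5k = 979.6935 → ⌈·⌉ = 980
j=7: r + 6k = 1160.131 → ⌈·⌉ = 1161
j=8: r + 7k = 1340.5685 → ⌈·⌉ = 1341
j=9: r + 8k = 1521.006 → ⌈·⌉ = 1522
j=10: r + 9k = 1701.4435 → ⌈·⌉ = 1702
j=11: r + 10k = 1881.881 → ⌈·⌉ = 1882
j=12: r + 11k = 2062.3185 → ⌈·⌉ = 2063
j=13: r + 12k = 2242.756 → ⌈·⌉ = 2243
j=14: r + 13k = 2423.1935 → ⌈·⌉ = 2424
j=15: r + 14k = 2603.631 → ⌈·⌉ = 2604
j=16: r + 15k = 2784.0685 → ⌈·⌉ = 2785

78, 258, 439, 619, 800, 980, 1161, 1341, 1522, 1702, 1882, 2063, 2243, 2424, 2604, 2785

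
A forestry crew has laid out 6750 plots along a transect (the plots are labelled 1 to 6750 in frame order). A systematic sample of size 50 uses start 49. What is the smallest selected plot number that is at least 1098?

k = 6750/50 = 135
Steps past start: ⌈(1098 − 49)/135⌉ = ⌈1049/135⌉ = 8
Selected plot: 49 + 8×135 = 1129

1129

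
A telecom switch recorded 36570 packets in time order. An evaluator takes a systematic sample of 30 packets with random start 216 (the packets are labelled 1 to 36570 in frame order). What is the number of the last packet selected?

k = 36570/30 = 1219
30th selection = r + (30−1)·k = 216 + 29×1219 = 216 + 35351 = 35567

35567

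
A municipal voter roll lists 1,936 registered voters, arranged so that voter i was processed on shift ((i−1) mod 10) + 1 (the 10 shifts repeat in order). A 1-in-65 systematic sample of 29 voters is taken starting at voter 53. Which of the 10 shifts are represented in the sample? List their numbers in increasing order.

3, 8

Consecutive selections differ by k = 65, so their shift numbers differ by 65 mod 10 = 5.
gcd(65, 10) = 5, so the sample visits 10/5 = 2 distinct residues mod 10.
Start 53 is shift 3; the shifts hit are 3, 8.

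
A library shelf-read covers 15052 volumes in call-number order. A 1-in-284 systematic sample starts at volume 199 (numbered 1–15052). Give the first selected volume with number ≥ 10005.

10139

k = 284
Steps past start: ⌈(10005 − 199)/284⌉ = ⌈9806/284⌉ = 35
Selected volume: 199 + 35×284 = 10139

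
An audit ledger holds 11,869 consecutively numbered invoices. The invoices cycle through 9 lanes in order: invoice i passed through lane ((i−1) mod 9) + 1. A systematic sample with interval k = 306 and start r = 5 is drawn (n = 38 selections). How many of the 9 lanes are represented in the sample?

1

Consecutive selections differ by k = 306, so their lane numbers differ by 306 mod 9 = 0.
gcd(306, 9) = 9, so the sample visits 9/9 = 1 distinct residues mod 9.
Start 5 is lane 5; the lanes hit are 5.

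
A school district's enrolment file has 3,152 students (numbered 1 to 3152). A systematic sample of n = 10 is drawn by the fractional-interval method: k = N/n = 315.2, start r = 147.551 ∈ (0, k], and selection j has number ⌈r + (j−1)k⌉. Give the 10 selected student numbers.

148, 463, 778, 1094, 1409, 1724, 2039, 2354, 2670, 2985

j=1: r + 0k = 147.551 → ⌈·⌉ = 148
j=2: r + 1k = 462.751 → ⌈·⌉ = 463
j=3: r + 2k = 777.951 → ⌈·⌉ = 778
j=4: r + 3k = 1093.151 → ⌈·⌉ = 1094
j=5: r + 4k = 1408.351 → ⌈·⌉ = 1409
j=6: r + 5k = 1723.551 → ⌈·⌉ = 1724
j=7: r + 6k = 2038.751 → ⌈·⌉ = 2039
j=8: r + 7k = 2353.951 → ⌈·⌉ = 2354
j=9: r + 8k = 2669.151 → ⌈·⌉ = 2670
j=10: r + 9k = 2984.351 → ⌈·⌉ = 2985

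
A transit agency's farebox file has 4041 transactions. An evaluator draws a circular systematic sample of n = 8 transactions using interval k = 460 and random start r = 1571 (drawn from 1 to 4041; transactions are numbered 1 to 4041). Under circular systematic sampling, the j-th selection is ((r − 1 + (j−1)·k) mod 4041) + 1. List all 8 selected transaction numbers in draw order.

Selection 1: 1571
Selection 2: 1571 + 460 = 2031
Selection 3: 2031 + 460 = 2491
Selection 4: 2491 + 460 = 2951
Selection 5: 2951 + 460 = 3411
Selection 6: 3411 + 460 = 3871
Selection 7: 3871 + 460 = 4331 → 4331 − 4041 = 290
Selection 8: 290 + 460 = 750

1571, 2031, 2491, 2951, 3411, 3871, 290, 750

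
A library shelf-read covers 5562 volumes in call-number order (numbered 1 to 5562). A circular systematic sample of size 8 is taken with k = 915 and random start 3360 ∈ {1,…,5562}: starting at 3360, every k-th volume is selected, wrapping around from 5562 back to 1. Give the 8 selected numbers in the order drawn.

Selection 1: 3360
Selection 2: 3360 + 915 = 4275
Selection 3: 4275 + 915 = 5190
Selection 4: 5190 + 915 = 6105 → 6105 − 5562 = 543
Selection 5: 543 + 915 = 1458
Selection 6: 1458 + 915 = 2373
Selection 7: 2373 + 915 = 3288
Selection 8: 3288 + 915 = 4203

3360, 4275, 5190, 543, 1458, 2373, 3288, 4203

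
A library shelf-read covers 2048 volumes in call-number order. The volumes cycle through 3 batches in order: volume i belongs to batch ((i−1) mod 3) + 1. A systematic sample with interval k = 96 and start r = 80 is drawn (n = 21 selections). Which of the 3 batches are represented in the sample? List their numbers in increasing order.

2

Consecutive selections differ by k = 96, so their batch numbers differ by 96 mod 3 = 0.
gcd(96, 3) = 3, so the sample visits 3/3 = 1 distinct residues mod 3.
Start 80 is batch 2; the batches hit are 2.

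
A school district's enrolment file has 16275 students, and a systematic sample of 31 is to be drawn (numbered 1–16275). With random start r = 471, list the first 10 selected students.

471, 996, 1521, 2046, 2571, 3096, 3621, 4146, 4671, 5196

k = N/n = 16275/31 = 525
student 1: 471
student 2: 471 + 525 = 996
student 3: 996 + 525 = 1521
student 4: 1521 + 525 = 2046
student 5: 2046 + 525 = 2571
student 6: 2571 + 525 = 3096
student 7: 3096 + 525 = 3621
student 8: 3621 + 525 = 4146
student 9: 4146 + 525 = 4671
student 10: 4671 + 525 = 5196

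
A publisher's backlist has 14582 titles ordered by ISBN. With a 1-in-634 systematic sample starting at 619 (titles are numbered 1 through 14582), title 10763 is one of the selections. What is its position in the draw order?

17

k = 634
position = (10763 − 619)/634 + 1 = 10144/634 + 1 = 16 + 1 = 17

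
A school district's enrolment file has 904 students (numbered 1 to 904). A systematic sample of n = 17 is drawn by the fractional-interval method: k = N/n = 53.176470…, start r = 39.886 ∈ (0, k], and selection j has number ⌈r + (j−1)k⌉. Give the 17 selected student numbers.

j=1: r + 0k = 39.886 → ⌈·⌉ = 40
j=2: r + 1k = 93.062470… → ⌈·⌉ = 94
j=3: r + 2k = 146.238941… → ⌈·⌉ = 147
j=4: r + 3k = 199.415411… → ⌈·⌉ = 200
j=5: r + 4k = 252.591882… → ⌈·⌉ = 253
j=6: r + 5k = 305.768352… → ⌈·⌉ = 306
j=7: r + 6k = 358.944823… → ⌈·⌉ = 359
j=8: r + 7k = 412.121294… → ⌈·⌉ = 413
j=9: r + 8k = 465.297764… → ⌈·⌉ = 466
j=10: r + 9k = 518.474235… → ⌈·⌉ = 519
j=11: r + 10k = 571.650705… → ⌈·⌉ = 572
j=12: r + 11k = 624.827176… → ⌈·⌉ = 625
j=13: r + 12k = 678.003647… → ⌈·⌉ = 679
j=14: r + 13k = 731.180117… → ⌈·⌉ = 732
j=15: r + 14k = 784.356588… → ⌈·⌉ = 785
j=16: r + 15k = 837.533058… → ⌈·⌉ = 838
j=17: r + 16k = 890.709529… → ⌈·⌉ = 891

40, 94, 147, 200, 253, 306, 359, 413, 466, 519, 572, 625, 679, 732, 785, 838, 891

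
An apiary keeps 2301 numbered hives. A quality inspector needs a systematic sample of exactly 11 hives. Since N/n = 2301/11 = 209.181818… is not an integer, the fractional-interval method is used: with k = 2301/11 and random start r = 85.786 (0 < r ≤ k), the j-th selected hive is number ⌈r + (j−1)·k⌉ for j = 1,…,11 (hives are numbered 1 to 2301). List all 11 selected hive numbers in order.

j=1: r + 0k = 85.786 → ⌈·⌉ = 86
j=2: r + 1k = 294.967818… → ⌈·⌉ = 295
j=3: r + 2k = 504.149636… → ⌈·⌉ = 505
j=4: r + 3k = 713.331454… → ⌈·⌉ = 714
j=5: r + 4k = 922.513272… → ⌈·⌉ = 923
j=6: r + 5k = 1131.695090… → ⌈·⌉ = 1132
j=7: r + 6k = 1340.876909… → ⌈·⌉ = 1341
j=8: r + 7k = 1550.058727… → ⌈·⌉ = 1551
j=9: r + 8k = 1759.240545… → ⌈·⌉ = 1760
j=10: r + 9k = 1968.422363… → ⌈·⌉ = 1969
j=11: r + 10k = 2177.604181… → ⌈·⌉ = 2178

86, 295, 505, 714, 923, 1132, 1341, 1551, 1760, 1969, 2178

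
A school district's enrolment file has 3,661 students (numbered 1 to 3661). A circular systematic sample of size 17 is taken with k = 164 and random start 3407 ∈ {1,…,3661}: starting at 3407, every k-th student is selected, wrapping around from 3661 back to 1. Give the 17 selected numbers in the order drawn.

Selection 1: 3407
Selection 2: 3407 + 164 = 3571
Selection 3: 3571 + 164 = 3735 → 3735 − 3661 = 74
Selection 4: 74 + 164 = 238
Selection 5: 238 + 164 = 402
Selection 6: 402 + 164 = 566
Selection 7: 566 + 164 = 730
Selection 8: 730 + 164 = 894
Selection 9: 894 + 164 = 1058
Selection 10: 1058 + 164 = 1222
Selection 11: 1222 + 164 = 1386
Selection 12: 1386 + 164 = 1550
Selection 13: 1550 + 164 = 1714
Selection 14: 1714 + 164 = 1878
Selection 15: 1878 + 164 = 2042
Selection 16: 2042 + 164 = 2206
Selection 17: 2206 + 164 = 2370

3407, 3571, 74, 238, 402, 566, 730, 894, 1058, 1222, 1386, 1550, 1714, 1878, 2042, 2206, 2370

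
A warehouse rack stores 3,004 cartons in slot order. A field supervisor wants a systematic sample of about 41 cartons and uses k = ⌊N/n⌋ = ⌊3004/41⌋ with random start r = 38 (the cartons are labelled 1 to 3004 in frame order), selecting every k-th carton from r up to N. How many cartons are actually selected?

k = ⌊3004/41⌋ = 73
Achieved size = ⌊(3004 − 38)/73⌋ + 1 = ⌊2966/73⌋ + 1 = 40 + 1 = 41
(last selection: 38 + 40×73 = 2958 ≤ 3004; next would be 3031 > 3004)

41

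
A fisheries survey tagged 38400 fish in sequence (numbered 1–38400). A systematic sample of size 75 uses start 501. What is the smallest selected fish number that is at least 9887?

k = 38400/75 = 512
Steps past start: ⌈(9887 − 501)/512⌉ = ⌈9386/512⌉ = 19
Selected fish: 501 + 19×512 = 10229

10229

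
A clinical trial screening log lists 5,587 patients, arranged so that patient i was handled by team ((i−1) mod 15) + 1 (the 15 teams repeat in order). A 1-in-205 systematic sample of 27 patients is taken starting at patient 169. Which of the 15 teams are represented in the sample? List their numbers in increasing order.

Consecutive selections differ by k = 205, so their team numbers differ by 205 mod 15 = 10.
gcd(205, 15) = 5, so the sample visits 15/5 = 3 distinct residues mod 15.
Start 169 is team 4; the teams hit are 4, 9, 14.

4, 9, 14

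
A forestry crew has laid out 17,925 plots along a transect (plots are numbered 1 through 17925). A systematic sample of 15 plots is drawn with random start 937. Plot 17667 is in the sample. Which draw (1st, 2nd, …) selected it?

k = 17925/15 = 1195
position = (17667 − 937)/1195 + 1 = 16730/1195 + 1 = 14 + 1 = 15

15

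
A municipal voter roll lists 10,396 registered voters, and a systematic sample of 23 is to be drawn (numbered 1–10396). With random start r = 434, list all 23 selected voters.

434, 886, 1338, 1790, 2242, 2694, 3146, 3598, 4050, 4502, 4954, 5406, 5858, 6310, 6762, 7214, 7666, 8118, 8570, 9022, 9474, 9926, 10378

k = N/n = 10396/23 = 452
voter 1: 434
voter 2: 434 + 452 = 886
voter 3: 886 + 452 = 1338
voter 4: 1338 + 452 = 1790
voter 5: 1790 + 452 = 2242
voter 6: 2242 + 452 = 2694
voter 7: 2694 + 452 = 3146
voter 8: 3146 + 452 = 3598
voter 9: 3598 + 452 = 4050
voter 10: 4050 + 452 = 4502
voter 11: 4502 + 452 = 4954
voter 12: 4954 + 452 = 5406
voter 13: 5406 + 452 = 5858
voter 14: 5858 + 452 = 6310
voter 15: 6310 + 452 = 6762
voter 16: 6762 + 452 = 7214
voter 17: 7214 + 452 = 7666
voter 18: 7666 + 452 = 8118
voter 19: 8118 + 452 = 8570
voter 20: 8570 + 452 = 9022
voter 21: 9022 + 452 = 9474
voter 22: 9474 + 452 = 9926
voter 23: 9926 + 452 = 10378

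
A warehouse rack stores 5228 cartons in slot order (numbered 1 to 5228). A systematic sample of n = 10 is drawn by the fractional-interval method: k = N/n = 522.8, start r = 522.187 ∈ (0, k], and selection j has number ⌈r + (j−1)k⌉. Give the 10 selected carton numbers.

j=1: r + 0k = 522.187 → ⌈·⌉ = 523
j=2: r + 1k = 1044.987 → ⌈·⌉ = 1045
j=3: r + 2k = 1567.787 → ⌈·⌉ = 1568
j=4: r + 3k = 2090.587 → ⌈·⌉ = 2091
j=5: r + 4k = 2613.387 → ⌈·⌉ = 2614
j=6: r + 5k = 3136.187 → ⌈·⌉ = 3137
j=7: r + 6k = 3658.987 → ⌈·⌉ = 3659
j=8: r + 7k = 4181.787 → ⌈·⌉ = 4182
j=9: r + 8k = 4704.587 → ⌈·⌉ = 4705
j=10: r + 9k = 5227.387 → ⌈·⌉ = 5228

523, 1045, 1568, 2091, 2614, 3137, 3659, 4182, 4705, 5228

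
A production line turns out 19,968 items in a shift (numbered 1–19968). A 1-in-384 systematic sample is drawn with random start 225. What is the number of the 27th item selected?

k = 384
27th selection = r + (27−1)·k = 225 + 26×384 = 225 + 9984 = 10209

10209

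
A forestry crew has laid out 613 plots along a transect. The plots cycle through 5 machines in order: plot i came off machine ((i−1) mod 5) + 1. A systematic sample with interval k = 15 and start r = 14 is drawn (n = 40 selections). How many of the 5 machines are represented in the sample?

1

Consecutive selections differ by k = 15, so their machine numbers differ by 15 mod 5 = 0.
gcd(15, 5) = 5, so the sample visits 5/5 = 1 distinct residues mod 5.
Start 14 is machine 4; the machines hit are 4.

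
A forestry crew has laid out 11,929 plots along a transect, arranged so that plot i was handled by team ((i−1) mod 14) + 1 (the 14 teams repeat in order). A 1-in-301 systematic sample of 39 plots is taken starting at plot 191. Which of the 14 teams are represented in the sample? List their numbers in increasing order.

2, 9

Consecutive selections differ by k = 301, so their team numbers differ by 301 mod 14 = 7.
gcd(301, 14) = 7, so the sample visits 14/7 = 2 distinct residues mod 14.
Start 191 is team 9; the teams hit are 2, 9.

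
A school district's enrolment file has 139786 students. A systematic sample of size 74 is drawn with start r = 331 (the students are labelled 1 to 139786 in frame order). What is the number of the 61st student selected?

k = 139786/74 = 1889
61st selection = r + (61−1)·k = 331 + 60×1889 = 331 + 113340 = 113671

113671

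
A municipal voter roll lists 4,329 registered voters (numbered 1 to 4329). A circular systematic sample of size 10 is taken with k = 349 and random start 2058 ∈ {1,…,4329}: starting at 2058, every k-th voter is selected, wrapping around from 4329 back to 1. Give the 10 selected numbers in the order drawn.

2058, 2407, 2756, 3105, 3454, 3803, 4152, 172, 521, 870

Selection 1: 2058
Selection 2: 2058 + 349 = 2407
Selection 3: 2407 + 349 = 2756
Selection 4: 2756 + 349 = 3105
Selection 5: 3105 + 349 = 3454
Selection 6: 3454 + 349 = 3803
Selection 7: 3803 + 349 = 4152
Selection 8: 4152 + 349 = 4501 → 4501 − 4329 = 172
Selection 9: 172 + 349 = 521
Selection 10: 521 + 349 = 870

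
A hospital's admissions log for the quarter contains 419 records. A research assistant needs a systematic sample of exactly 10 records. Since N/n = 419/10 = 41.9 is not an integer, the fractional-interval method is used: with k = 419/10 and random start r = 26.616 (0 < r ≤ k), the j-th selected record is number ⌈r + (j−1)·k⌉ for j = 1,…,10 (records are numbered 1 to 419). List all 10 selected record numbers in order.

j=1: r + 0k = 26.616 → ⌈·⌉ = 27
j=2: r + 1k = 68.516 → ⌈·⌉ = 69
j=3: r + 2k = 110.416 → ⌈·⌉ = 111
j=4: r + 3k = 152.316 → ⌈·⌉ = 153
j=5: r + 4k = 194.216 → ⌈·⌉ = 195
j=6: r + 5k = 236.116 → ⌈·⌉ = 237
j=7: r + 6k = 278.016 → ⌈·⌉ = 279
j=8: r + 7k = 319.916 → ⌈·⌉ = 320
j=9: r + 8k = 361.816 → ⌈·⌉ = 362
j=10: r + 9k = 403.716 → ⌈·⌉ = 404

27, 69, 111, 153, 195, 237, 279, 320, 362, 404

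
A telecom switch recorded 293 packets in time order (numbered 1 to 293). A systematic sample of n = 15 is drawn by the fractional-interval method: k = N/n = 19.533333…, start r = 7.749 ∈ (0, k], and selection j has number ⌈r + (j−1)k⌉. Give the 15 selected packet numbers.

j=1: r + 0k = 7.749 → ⌈·⌉ = 8
j=2: r + 1k = 27.282333… → ⌈·⌉ = 28
j=3: r + 2k = 46.815666… → ⌈·⌉ = 47
j=4: r + 3k = 66.349 → ⌈·⌉ = 67
j=5: r + 4k = 85.882333… → ⌈·⌉ = 86
j=6: r + 5k = 105.415666… → ⌈·⌉ = 106
j=7: r + 6k = 124.949 → ⌈·⌉ = 125
j=8: r + 7k = 144.482333… → ⌈·⌉ = 145
j=9: r + 8k = 164.015666… → ⌈·⌉ = 165
j=10: r + 9k = 183.549 → ⌈·⌉ = 184
j=11: r + 10k = 203.082333… → ⌈·⌉ = 204
j=12: r + 11k = 222.615666… → ⌈·⌉ = 223
j=13: r + 12k = 242.149 → ⌈·⌉ = 243
j=14: r + 13k = 261.682333… → ⌈·⌉ = 262
j=15: r + 14k = 281.215666… → ⌈·⌉ = 282

8, 28, 47, 67, 86, 106, 125, 145, 165, 184, 204, 223, 243, 262, 282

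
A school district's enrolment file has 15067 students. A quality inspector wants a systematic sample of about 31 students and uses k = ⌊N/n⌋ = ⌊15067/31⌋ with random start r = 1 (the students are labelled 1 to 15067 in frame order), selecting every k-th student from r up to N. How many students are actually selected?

32

k = ⌊15067/31⌋ = 486
Achieved size = ⌊(15067 − 1)/486⌋ + 1 = ⌊15066/486⌋ + 1 = 31 + 1 = 32
(last selection: 1 + 31×486 = 15067 ≤ 15067; next would be 15553 > 15067)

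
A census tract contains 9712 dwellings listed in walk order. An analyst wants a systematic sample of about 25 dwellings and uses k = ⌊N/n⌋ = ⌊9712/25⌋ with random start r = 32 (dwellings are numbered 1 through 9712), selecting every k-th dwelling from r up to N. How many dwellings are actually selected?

k = ⌊9712/25⌋ = 388
Achieved size = ⌊(9712 − 32)/388⌋ + 1 = ⌊9680/388⌋ + 1 = 24 + 1 = 25
(last selection: 32 + 24×388 = 9344 ≤ 9712; next would be 9732 > 9712)

25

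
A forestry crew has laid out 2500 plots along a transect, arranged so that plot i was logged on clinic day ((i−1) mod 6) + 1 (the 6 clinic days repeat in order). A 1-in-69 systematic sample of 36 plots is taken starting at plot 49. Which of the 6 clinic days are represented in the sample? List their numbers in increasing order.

Consecutive selections differ by k = 69, so their clinic day numbers differ by 69 mod 6 = 3.
gcd(69, 6) = 3, so the sample visits 6/3 = 2 distinct residues mod 6.
Start 49 is clinic day 1; the clinic days hit are 1, 4.

1, 4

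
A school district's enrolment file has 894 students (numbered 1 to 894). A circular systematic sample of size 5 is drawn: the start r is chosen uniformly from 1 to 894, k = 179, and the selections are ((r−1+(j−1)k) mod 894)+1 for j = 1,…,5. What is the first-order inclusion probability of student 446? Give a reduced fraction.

5/894

For each position j, as r ranges over 1…894 the j-th selection hits every student exactly once, so student 446 is selected for exactly 5 of the 894 starts.
Inclusion probability = 5/894.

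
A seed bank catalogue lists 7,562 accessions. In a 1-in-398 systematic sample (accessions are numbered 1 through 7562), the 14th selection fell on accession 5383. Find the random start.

209

k = 398
r = 5383 − (14−1)×398 = 5383 − 5174 = 209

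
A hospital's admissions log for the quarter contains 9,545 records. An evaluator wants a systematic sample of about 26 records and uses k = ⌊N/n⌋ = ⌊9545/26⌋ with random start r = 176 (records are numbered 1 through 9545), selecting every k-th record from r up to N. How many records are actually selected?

k = ⌊9545/26⌋ = 367
Achieved size = ⌊(9545 − 176)/367⌋ + 1 = ⌊9369/367⌋ + 1 = 25 + 1 = 26
(last selection: 176 + 25×367 = 9351 ≤ 9545; next would be 9718 > 9545)

26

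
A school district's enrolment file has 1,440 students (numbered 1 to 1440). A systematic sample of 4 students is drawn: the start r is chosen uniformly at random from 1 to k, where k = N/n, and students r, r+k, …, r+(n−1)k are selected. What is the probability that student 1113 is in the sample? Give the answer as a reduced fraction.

k = 1440/4 = 360.
Student 1113 is selected iff r ≡ 1113 (mod 360); exactly one such r in {1,…,360}.
Inclusion probability = 1/360.

1/360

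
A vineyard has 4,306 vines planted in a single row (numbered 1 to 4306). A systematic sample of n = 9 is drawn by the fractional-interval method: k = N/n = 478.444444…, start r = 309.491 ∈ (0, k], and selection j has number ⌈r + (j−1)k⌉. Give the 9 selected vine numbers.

310, 788, 1267, 1745, 2224, 2702, 3181, 3659, 4138

j=1: r + 0k = 309.491 → ⌈·⌉ = 310
j=2: r + 1k = 787.935444… → ⌈·⌉ = 788
j=3: r + 2k = 1266.379888… → ⌈·⌉ = 1267
j=4: r + 3k = 1744.824333… → ⌈·⌉ = 1745
j=5: r + 4k = 2223.268777… → ⌈·⌉ = 2224
j=6: r + 5k = 2701.713222… → ⌈·⌉ = 2702
j=7: r + 6k = 3180.157666… → ⌈·⌉ = 3181
j=8: r + 7k = 3658.602111… → ⌈·⌉ = 3659
j=9: r + 8k = 4137.046555… → ⌈·⌉ = 4138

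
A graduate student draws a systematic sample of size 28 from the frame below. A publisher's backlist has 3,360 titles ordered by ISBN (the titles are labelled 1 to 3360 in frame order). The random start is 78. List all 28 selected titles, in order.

k = N/n = 3360/28 = 120
title 1: 78
title 2: 78 + 120 = 198
title 3: 198 + 120 = 318
title 4: 318 + 120 = 438
title 5: 438 + 120 = 558
title 6: 558 + 120 = 678
title 7: 678 + 120 = 798
title 8: 798 + 120 = 918
title 9: 918 + 120 = 1038
title 10: 1038 + 120 = 1158
title 11: 1158 + 120 = 1278
title 12: 1278 + 120 = 1398
title 13: 1398 + 120 = 1518
title 14: 1518 + 120 = 1638
title 15: 1638 + 120 = 1758
title 16: 1758 + 120 = 1878
title 17: 1878 + 120 = 1998
title 18: 1998 + 120 = 2118
title 19: 2118 + 120 = 2238
title 20: 2238 + 120 = 2358
title 21: 2358 + 120 = 2478
title 22: 2478 + 120 = 2598
title 23: 2598 + 120 = 2718
title 24: 2718 + 120 = 2838
title 25: 2838 + 120 = 2958
title 26: 2958 + 120 = 3078
title 27: 3078 + 120 = 3198
title 28: 3198 + 120 = 3318

78, 198, 318, 438, 558, 678, 798, 918, 1038, 1158, 1278, 1398, 1518, 1638, 1758, 1878, 1998, 2118, 2238, 2358, 2478, 2598, 2718, 2838, 2958, 3078, 3198, 3318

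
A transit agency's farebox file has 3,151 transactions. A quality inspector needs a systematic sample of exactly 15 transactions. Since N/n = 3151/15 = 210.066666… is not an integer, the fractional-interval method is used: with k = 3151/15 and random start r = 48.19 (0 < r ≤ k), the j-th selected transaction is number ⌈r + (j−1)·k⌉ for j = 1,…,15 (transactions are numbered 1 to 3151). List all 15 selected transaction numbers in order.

49, 259, 469, 679, 889, 1099, 1309, 1519, 1729, 1939, 2149, 2359, 2569, 2780, 2990

j=1: r + 0k = 48.19 → ⌈·⌉ = 49
j=2: r + 1k = 258.256666… → ⌈·⌉ = 259
j=3: r + 2k = 468.323333… → ⌈·⌉ = 469
j=4: r + 3k = 678.39 → ⌈·⌉ = 679
j=5: r + 4k = 888.456666… → ⌈·⌉ = 889
j=6: r + 5k = 1098.523333… → ⌈·⌉ = 1099
j=7: r + 6k = 1308.59 → ⌈·⌉ = 1309
j=8: r + 7k = 1518.656666… → ⌈·⌉ = 1519
j=9: r + 8k = 1728.723333… → ⌈·⌉ = 1729
j=10: r + 9k = 1938.79 → ⌈·⌉ = 1939
j=11: r + 10k = 2148.856666… → ⌈·⌉ = 2149
j=12: r + 11k = 2358.923333… → ⌈·⌉ = 2359
j=13: r + 12k = 2568.99 → ⌈·⌉ = 2569
j=14: r + 13k = 2779.056666… → ⌈·⌉ = 2780
j=15: r + 14k = 2989.123333… → ⌈·⌉ = 2990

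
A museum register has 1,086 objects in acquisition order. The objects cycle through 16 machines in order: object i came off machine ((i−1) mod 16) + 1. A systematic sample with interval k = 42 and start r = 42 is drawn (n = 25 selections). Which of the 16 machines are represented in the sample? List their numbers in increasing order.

2, 4, 6, 8, 10, 12, 14, 16

Consecutive selections differ by k = 42, so their machine numbers differ by 42 mod 16 = 10.
gcd(42, 16) = 2, so the sample visits 16/2 = 8 distinct residues mod 16.
Start 42 is machine 10; the machines hit are 2, 4, 6, 8, 10, 12, 14, 16.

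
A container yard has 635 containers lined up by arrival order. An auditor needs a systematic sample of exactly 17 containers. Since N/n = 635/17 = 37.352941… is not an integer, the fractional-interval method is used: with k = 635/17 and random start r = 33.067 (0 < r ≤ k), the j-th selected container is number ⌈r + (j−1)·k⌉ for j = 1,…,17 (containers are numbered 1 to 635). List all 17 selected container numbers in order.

34, 71, 108, 146, 183, 220, 258, 295, 332, 370, 407, 444, 482, 519, 557, 594, 631

j=1: r + 0k = 33.067 → ⌈·⌉ = 34
j=2: r + 1k = 70.419941… → ⌈·⌉ = 71
j=3: r + 2k = 107.772882… → ⌈·⌉ = 108
j=4: r + 3k = 145.125823… → ⌈·⌉ = 146
j=5: r + 4k = 182.478764… → ⌈·⌉ = 183
j=6: r + 5k = 219.831705… → ⌈·⌉ = 220
j=7: r + 6k = 257.184647… → ⌈·⌉ = 258
j=8: r + 7k = 294.537588… → ⌈·⌉ = 295
j=9: r + 8k = 331.890529… → ⌈·⌉ = 332
j=10: r + 9k = 369.243470… → ⌈·⌉ = 370
j=11: r + 10k = 406.596411… → ⌈·⌉ = 407
j=12: r + 11k = 443.949352… → ⌈·⌉ = 444
j=13: r + 12k = 481.302294… → ⌈·⌉ = 482
j=14: r + 13k = 518.655235… → ⌈·⌉ = 519
j=15: r + 14k = 556.008176… → ⌈·⌉ = 557
j=16: r + 15k = 593.361117… → ⌈·⌉ = 594
j=17: r + 16k = 630.714058… → ⌈·⌉ = 631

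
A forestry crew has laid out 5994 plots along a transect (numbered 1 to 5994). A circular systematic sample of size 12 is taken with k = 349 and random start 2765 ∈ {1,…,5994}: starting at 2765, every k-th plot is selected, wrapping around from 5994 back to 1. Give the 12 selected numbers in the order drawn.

2765, 3114, 3463, 3812, 4161, 4510, 4859, 5208, 5557, 5906, 261, 610

Selection 1: 2765
Selection 2: 2765 + 349 = 3114
Selection 3: 3114 + 349 = 3463
Selection 4: 3463 + 349 = 3812
Selection 5: 3812 + 349 = 4161
Selection 6: 4161 + 349 = 4510
Selection 7: 4510 + 349 = 4859
Selection 8: 4859 + 349 = 5208
Selection 9: 5208 + 349 = 5557
Selection 10: 5557 + 349 = 5906
Selection 11: 5906 + 349 = 6255 → 6255 − 5994 = 261
Selection 12: 261 + 349 = 610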